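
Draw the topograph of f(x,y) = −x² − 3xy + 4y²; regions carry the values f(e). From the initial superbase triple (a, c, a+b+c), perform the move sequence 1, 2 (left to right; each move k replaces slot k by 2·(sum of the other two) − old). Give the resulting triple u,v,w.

start (-1,4,0) = (f(1,0),f(0,1),f(1,1))
replace slot 1: 2·(4+0) − (-1) = 9 → (9,4,0)
replace slot 2: 2·(9+0) − 4 = 14 → (9,14,0)

9,14,0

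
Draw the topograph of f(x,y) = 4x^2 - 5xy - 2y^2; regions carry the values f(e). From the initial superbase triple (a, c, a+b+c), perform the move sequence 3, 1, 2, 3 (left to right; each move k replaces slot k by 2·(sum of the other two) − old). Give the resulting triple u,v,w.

start (4,-2,-3) = (f(1,0),f(0,1),f(1,1))
replace slot 3: 2·(4+(-2)) − (-3) = 7 → (4,-2,7)
replace slot 1: 2·((-2)+7) − 4 = 6 → (6,-2,7)
replace slot 2: 2·(6+7) − (-2) = 28 → (6,28,7)
replace slot 3: 2·(6+28) − 7 = 61 → (6,28,61)

6,28,61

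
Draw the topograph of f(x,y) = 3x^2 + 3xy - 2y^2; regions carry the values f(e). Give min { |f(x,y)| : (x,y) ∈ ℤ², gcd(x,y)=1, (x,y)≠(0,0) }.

river: ρ → (-2,5,1)
river: ρ → (1,5,-2)
river: ρ → (-2,3,3)
river: ρ → (3,3,-2)
closes: descent 0, river 4
min |a| on river = 1

1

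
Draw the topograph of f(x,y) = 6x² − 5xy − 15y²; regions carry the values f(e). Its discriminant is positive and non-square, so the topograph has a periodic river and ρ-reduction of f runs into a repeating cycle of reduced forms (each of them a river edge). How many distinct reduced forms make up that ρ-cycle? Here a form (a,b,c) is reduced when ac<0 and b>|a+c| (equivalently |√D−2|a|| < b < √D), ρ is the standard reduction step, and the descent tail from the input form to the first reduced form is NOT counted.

D = 385, ⌊√D⌋ = 19
descent: ρ → (-15,5,6)
descent: ρ → (6,19,-1)  [lands on river]
river: ρ → (-1,19,6)
river: ρ → (6,17,-4)
river: ρ → (-4,15,10)
river: ρ → (10,5,-9)
river: ρ → (-9,13,6)
river: ρ → (6,11,-11)
river: ρ → (-11,11,6)
river: ρ → (6,13,-9)
river: ρ → (-9,5,10)
river: ρ → (10,15,-4)
river: ρ → (-4,17,6)
ρ-cycle length = 12 (tail of 2 descent steps not counted)

12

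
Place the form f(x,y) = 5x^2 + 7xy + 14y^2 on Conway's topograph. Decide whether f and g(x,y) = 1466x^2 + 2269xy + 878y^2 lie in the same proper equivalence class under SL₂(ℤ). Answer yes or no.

D₁ = -231, D₂ = -231
f: translate: b→-3 (≡7 mod 10), so (5,7,14)→(5,-3,12)
f: reduced (well bottom): (5,-3,12) with a≤c, −a<b≤a
g: translate: b→-663 (≡2269 mod 2932), so (1466,2269,878)→(1466,-663,75)
g: flip: (1466,-663,75)→(75,663,1466)
g: translate: b→63 (≡663 mod 150), so (75,663,1466)→(75,63,14)
g: flip: (75,63,14)→(14,-63,75)
g: translate: b→-7 (≡-63 mod 28), so (14,-63,75)→(14,-7,5)
g: flip: (14,-7,5)→(5,7,14)
g: translate: b→-3 (≡7 mod 10), so (5,7,14)→(5,-3,12)
g: reduced (well bottom): (5,-3,12) with a≤c, −a<b≤a
reduced forms (5, -3, 12) vs (5, -3, 12) ⇒ equivalent

yes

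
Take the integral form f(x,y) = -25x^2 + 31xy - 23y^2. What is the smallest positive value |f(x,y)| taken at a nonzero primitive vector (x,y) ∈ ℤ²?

translate: b→19 (≡-31 mod 50), so (25,-31,23)→(25,19,17)
flip: (25,19,17)→(17,-19,25)
translate: b→15 (≡-19 mod 34), so (17,-19,25)→(17,15,23)
reduced (well bottom): (17,15,23) with a≤c, −a<b≤a
well minimum |f| = |-17| = 17 (negative-definite)

17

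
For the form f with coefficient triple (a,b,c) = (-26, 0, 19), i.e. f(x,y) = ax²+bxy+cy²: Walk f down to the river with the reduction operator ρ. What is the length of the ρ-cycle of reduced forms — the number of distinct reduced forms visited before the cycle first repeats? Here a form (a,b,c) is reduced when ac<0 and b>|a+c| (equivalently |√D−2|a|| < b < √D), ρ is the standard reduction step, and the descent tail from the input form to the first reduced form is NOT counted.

D = 1976, ⌊√D⌋ = 44
descent: ρ → (19,38,-7)  [lands on river]
river: ρ → (-7,32,34)
river: ρ → (34,36,-5)
river: ρ → (-5,44,2)
river: ρ → (2,44,-5)
river: ρ → (-5,36,34)
river: ρ → (34,32,-7)
river: ρ → (-7,38,19)
ρ-cycle length = 8 (tail of 1 descent step not counted)

8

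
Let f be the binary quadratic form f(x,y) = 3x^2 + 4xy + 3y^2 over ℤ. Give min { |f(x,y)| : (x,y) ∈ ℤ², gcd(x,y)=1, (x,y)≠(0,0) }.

translate: b→-2 (≡4 mod 6), so (3,4,3)→(3,-2,2)
flip: (3,-2,2)→(2,2,3)
reduced (well bottom): (2,2,3) with a≤c, −a<b≤a
well minimum = a = 2

2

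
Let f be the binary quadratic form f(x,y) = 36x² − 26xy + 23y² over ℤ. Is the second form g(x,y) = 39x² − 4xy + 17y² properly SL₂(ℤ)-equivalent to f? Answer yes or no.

D₁ = -2636, D₂ = -2636
f: flip: (36,-26,23)→(23,26,36)
f: translate: b→-20 (≡26 mod 46), so (23,26,36)→(23,-20,33)
f: reduced (well bottom): (23,-20,33) with a≤c, −a<b≤a
g: flip: (39,-4,17)→(17,4,39)
g: reduced (well bottom): (17,4,39) with a≤c, −a<b≤a
reduced forms (23, -20, 33) vs (17, 4, 39) ⇒ inequivalent

no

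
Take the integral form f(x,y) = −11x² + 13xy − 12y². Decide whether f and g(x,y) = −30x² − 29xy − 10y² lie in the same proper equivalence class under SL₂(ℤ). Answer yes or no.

D₁ = -359, D₂ = -359
f is negative-definite; reduce −f:
−f: translate: b→9 (≡-13 mod 22), so (11,-13,12)→(11,9,10)
−f: flip: (11,9,10)→(10,-9,11)
−f: reduced (well bottom): (10,-9,11) with a≤c, −a<b≤a
flip sign back: reduced form of f is (-10,9,-11)
g is negative-definite; reduce −g:
−g: flip: (30,29,10)→(10,-29,30)
−g: translate: b→-9 (≡-29 mod 20), so (10,-29,30)→(10,-9,11)
−g: reduced (well bottom): (10,-9,11) with a≤c, −a<b≤a
flip sign back: reduced form of g is (-10,9,-11)
reduced forms (-10, 9, -11) vs (-10, 9, -11) ⇒ equivalent

yes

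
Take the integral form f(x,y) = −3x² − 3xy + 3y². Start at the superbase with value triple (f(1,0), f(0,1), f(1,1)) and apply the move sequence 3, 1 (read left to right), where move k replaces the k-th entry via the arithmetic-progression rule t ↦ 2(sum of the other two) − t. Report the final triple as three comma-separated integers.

start (-3,3,-3) = (f(1,0),f(0,1),f(1,1))
replace slot 3: 2·((-3)+3) − (-3) = 3 → (-3,3,3)
replace slot 1: 2·(3+3) − (-3) = 15 → (15,3,3)

15,3,3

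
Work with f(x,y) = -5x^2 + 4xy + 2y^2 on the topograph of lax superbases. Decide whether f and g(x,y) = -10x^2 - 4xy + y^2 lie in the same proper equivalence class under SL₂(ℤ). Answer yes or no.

D₁ = 56, D₂ = 56
river cycle of f (length 4): (2, 4, -5), (-5, 6, 1), (1, 6, -5), (-5, 4, 2)
river cycle of g (length 4): (1, 6, -5), (-5, 4, 2), (2, 4, -5), (-5, 6, 1)
cycles coincide ⇒ equivalent

yes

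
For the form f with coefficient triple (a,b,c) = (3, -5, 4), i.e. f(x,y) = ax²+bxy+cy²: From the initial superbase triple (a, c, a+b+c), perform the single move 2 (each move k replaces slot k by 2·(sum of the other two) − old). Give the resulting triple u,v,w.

start (3,4,2) = (f(1,0),f(0,1),f(1,1))
replace slot 2: 2·(3+2) − 4 = 6 → (3,6,2)

3,6,2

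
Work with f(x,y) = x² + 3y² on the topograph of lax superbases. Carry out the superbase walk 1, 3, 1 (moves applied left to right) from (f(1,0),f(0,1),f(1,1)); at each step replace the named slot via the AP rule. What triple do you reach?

start (1,3,4) = (f(1,0),f(0,1),f(1,1))
replace slot 1: 2·(3+4) − 1 = 13 → (13,3,4)
replace slot 3: 2·(13+3) − 4 = 28 → (13,3,28)
replace slot 1: 2·(3+28) − 13 = 49 → (49,3,28)

49,3,28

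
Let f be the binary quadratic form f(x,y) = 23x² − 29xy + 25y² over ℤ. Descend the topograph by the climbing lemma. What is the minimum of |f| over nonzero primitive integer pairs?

translate: b→17 (≡-29 mod 46), so (23,-29,25)→(23,17,19)
flip: (23,17,19)→(19,-17,23)
reduced (well bottom): (19,-17,23) with a≤c, −a<b≤a
well minimum = a = 19

19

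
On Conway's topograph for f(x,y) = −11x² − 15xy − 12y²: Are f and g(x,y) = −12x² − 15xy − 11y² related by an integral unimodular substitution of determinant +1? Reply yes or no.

D₁ = -303, D₂ = -303
f is negative-definite; reduce −f:
−f: translate: b→-7 (≡15 mod 22), so (11,15,12)→(11,-7,8)
−f: flip: (11,-7,8)→(8,7,11)
−f: reduced (well bottom): (8,7,11) with a≤c, −a<b≤a
flip sign back: reduced form of f is (-8,-7,-11)
g is negative-definite; reduce −g:
−g: translate: b→-9 (≡15 mod 24), so (12,15,11)→(12,-9,8)
−g: flip: (12,-9,8)→(8,9,12)
−g: translate: b→-7 (≡9 mod 16), so (8,9,12)→(8,-7,11)
−g: reduced (well bottom): (8,-7,11) with a≤c, −a<b≤a
flip sign back: reduced form of g is (-8,7,-11)
reduced forms (-8, -7, -11) vs (-8, 7, -11) ⇒ inequivalent

no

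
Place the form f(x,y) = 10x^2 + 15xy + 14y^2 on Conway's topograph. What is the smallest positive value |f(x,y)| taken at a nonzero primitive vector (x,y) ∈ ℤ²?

translate: b→-5 (≡15 mod 20), so (10,15,14)→(10,-5,9)
flip: (10,-5,9)→(9,5,10)
reduced (well bottom): (9,5,10) with a≤c, −a<b≤a
well minimum = a = 9

9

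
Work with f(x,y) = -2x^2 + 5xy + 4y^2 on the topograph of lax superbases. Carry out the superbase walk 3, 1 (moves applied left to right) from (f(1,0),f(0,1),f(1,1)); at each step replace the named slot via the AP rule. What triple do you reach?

start (-2,4,7) = (f(1,0),f(0,1),f(1,1))
replace slot 3: 2·((-2)+4) − 7 = -3 → (-2,4,-3)
replace slot 1: 2·(4+(-3)) − (-2) = 4 → (4,4,-3)

4,4,-3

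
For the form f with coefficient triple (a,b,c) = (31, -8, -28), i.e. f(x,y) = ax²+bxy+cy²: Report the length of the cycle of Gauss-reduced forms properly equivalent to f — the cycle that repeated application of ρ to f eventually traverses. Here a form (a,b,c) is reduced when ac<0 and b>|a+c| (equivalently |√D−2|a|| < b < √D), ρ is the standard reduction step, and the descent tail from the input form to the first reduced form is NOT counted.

D = 3536, ⌊√D⌋ = 59
descent: ρ → (-28,8,31)  [lands on river]
river: ρ → (31,54,-5)
river: ρ → (-5,56,20)
river: ρ → (20,24,-37)
river: ρ → (-37,50,7)
river: ρ → (7,48,-44)
river: ρ → (-44,40,11)
river: ρ → (11,48,-28)
ρ-cycle length = 8 (tail of 1 descent step not counted)

8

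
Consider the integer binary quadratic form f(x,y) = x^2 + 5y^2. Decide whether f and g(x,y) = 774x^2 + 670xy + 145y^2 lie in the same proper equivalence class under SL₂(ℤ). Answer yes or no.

D₁ = -20, D₂ = -20
f: reduced (well bottom): (1,0,5) with a≤c, −a<b≤a
g: flip: (774,670,145)→(145,-670,774)
g: translate: b→-90 (≡-670 mod 290), so (145,-670,774)→(145,-90,14)
g: flip: (145,-90,14)→(14,90,145)
g: translate: b→6 (≡90 mod 28), so (14,90,145)→(14,6,1)
g: flip: (14,6,1)→(1,-6,14)
g: translate: b→0 (≡-6 mod 2), so (1,-6,14)→(1,0,5)
g: reduced (well bottom): (1,0,5) with a≤c, −a<b≤a
reduced forms (1, 0, 5) vs (1, 0, 5) ⇒ equivalent

yes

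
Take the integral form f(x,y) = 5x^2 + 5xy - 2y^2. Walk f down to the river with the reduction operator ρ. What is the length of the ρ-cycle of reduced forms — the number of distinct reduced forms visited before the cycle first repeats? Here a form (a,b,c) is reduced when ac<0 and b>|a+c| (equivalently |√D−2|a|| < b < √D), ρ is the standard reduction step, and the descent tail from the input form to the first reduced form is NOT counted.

D = 65, ⌊√D⌋ = 8
river: ρ → (-2,7,2)
river: ρ → (2,5,-5)
river: ρ → (-5,5,2)
river: ρ → (2,7,-2)
river: ρ → (-2,5,5)
river: ρ → (5,5,-2)
ρ-cycle length = 6 (tail of 0 descent steps not counted)

6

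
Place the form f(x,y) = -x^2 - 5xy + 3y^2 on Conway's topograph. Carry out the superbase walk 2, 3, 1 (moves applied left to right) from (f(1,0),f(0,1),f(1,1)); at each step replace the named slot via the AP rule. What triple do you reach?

start (-1,3,-3) = (f(1,0),f(0,1),f(1,1))
replace slot 2: 2·((-1)+(-3)) − 3 = -11 → (-1,-11,-3)
replace slot 3: 2·((-1)+(-11)) − (-3) = -21 → (-1,-11,-21)
replace slot 1: 2·((-11)+(-21)) − (-1) = -63 → (-63,-11,-21)

-63,-11,-21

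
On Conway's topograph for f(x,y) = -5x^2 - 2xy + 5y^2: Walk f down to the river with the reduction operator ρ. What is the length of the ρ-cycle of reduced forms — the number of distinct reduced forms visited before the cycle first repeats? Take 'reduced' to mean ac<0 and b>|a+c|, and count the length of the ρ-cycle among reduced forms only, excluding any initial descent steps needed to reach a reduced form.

D = 104, ⌊√D⌋ = 10
descent: ρ → (5,2,-5)  [lands on river]
river: ρ → (-5,8,2)
river: ρ → (2,8,-5)
river: ρ → (-5,2,5)
river: ρ → (5,8,-2)
river: ρ → (-2,8,5)
ρ-cycle length = 6 (tail of 1 descent step not counted)

6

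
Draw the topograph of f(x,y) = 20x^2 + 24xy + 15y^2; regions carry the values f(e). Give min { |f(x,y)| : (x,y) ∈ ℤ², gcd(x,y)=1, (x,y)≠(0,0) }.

translate: b→-16 (≡24 mod 40), so (20,24,15)→(20,-16,11)
flip: (20,-16,11)→(11,16,20)
translate: b→-6 (≡16 mod 22), so (11,16,20)→(11,-6,15)
reduced (well bottom): (11,-6,15) with a≤c, −a<b≤a
well minimum = a = 11

11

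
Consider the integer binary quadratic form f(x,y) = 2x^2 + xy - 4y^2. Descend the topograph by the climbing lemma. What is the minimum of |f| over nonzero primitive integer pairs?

descent: ρ → (-4,-1,2)
descent: ρ → (2,5,-1)  [lands on river]
river: ρ → (-1,5,2)
river: ρ → (2,3,-3)
river: ρ → (-3,3,2)
closes: descent 2, river 4
min |a| on river = 1

1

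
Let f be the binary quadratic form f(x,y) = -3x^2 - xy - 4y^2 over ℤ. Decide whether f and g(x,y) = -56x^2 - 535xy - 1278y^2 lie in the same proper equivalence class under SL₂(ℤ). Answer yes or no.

D₁ = -47, D₂ = -47
f is negative-definite; reduce −f:
−f: reduced (well bottom): (3,1,4) with a≤c, −a<b≤a
flip sign back: reduced form of f is (-3,-1,-4)
g is negative-definite; reduce −g:
−g: translate: b→-25 (≡535 mod 112), so (56,535,1278)→(56,-25,3)
−g: flip: (56,-25,3)→(3,25,56)
−g: translate: b→1 (≡25 mod 6), so (3,25,56)→(3,1,4)
−g: reduced (well bottom): (3,1,4) with a≤c, −a<b≤a
flip sign back: reduced form of g is (-3,-1,-4)
reduced forms (-3, -1, -4) vs (-3, -1, -4) ⇒ equivalent

yes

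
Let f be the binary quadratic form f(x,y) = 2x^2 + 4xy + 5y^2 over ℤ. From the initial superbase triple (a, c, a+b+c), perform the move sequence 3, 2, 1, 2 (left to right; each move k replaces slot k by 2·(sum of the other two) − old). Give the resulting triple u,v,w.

start (2,5,11) = (f(1,0),f(0,1),f(1,1))
replace slot 3: 2·(2+5) − 11 = 3 → (2,5,3)
replace slot 2: 2·(2+3) − 5 = 5 → (2,5,3)
replace slot 1: 2·(5+3) − 2 = 14 → (14,5,3)
replace slot 2: 2·(14+3) − 5 = 29 → (14,29,3)

14,29,3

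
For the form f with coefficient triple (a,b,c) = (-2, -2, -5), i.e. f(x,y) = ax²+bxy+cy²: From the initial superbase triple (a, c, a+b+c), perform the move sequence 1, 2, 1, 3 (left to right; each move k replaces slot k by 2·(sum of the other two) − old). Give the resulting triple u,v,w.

start (-2,-5,-9) = (f(1,0),f(0,1),f(1,1))
replace slot 1: 2·((-5)+(-9)) − (-2) = -26 → (-26,-5,-9)
replace slot 2: 2·((-26)+(-9)) − (-5) = -65 → (-26,-65,-9)
replace slot 1: 2·((-65)+(-9)) − (-26) = -122 → (-122,-65,-9)
replace slot 3: 2·((-122)+(-65)) − (-9) = -365 → (-122,-65,-365)

-122,-65,-365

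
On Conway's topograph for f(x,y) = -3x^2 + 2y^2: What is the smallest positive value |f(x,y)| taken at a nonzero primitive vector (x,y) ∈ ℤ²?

descent: ρ → (2,4,-1)  [lands on river]
river: ρ → (-1,4,2)
closes: descent 1, river 2
min |a| on river = 1

1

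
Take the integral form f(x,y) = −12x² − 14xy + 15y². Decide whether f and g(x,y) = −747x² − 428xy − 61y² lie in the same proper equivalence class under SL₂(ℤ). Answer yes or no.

D₁ = 916, D₂ = 916
river cycle of f (length 18): (15, 14, -12), (-12, 10, 17), (17, 24, -5), (-5, 26, 12), (12, 22, -9), (-9, 14, 20), (20, 26, -3), (-3, 28, 11), (11, 16, -15), (-15, 14, 12), … (8 more)
river cycle of g (length 18): (-11, 16, 15), (15, 14, -12), (-12, 10, 17), (17, 24, -5), (-5, 26, 12), (12, 22, -9), (-9, 14, 20), (20, 26, -3), (-3, 28, 11), (11, 16, -15), … (8 more)
cycles coincide ⇒ equivalent

yes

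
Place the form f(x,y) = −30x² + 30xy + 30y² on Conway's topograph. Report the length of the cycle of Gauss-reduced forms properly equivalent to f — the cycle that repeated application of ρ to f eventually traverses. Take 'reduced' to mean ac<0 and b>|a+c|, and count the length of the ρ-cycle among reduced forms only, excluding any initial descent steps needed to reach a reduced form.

D = 4500, ⌊√D⌋ = 67
river: ρ → (30,30,-30)
river: ρ → (-30,30,30)
ρ-cycle length = 2 (tail of 0 descent steps not counted)

2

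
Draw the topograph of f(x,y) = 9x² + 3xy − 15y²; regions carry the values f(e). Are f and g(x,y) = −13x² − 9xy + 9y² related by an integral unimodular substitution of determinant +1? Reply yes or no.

D₁ = 549, D₂ = 549
river cycle of f (length 6): (9, 21, -3), (-3, 21, 9), (9, 15, -9), (-9, 21, 3), (3, 21, -9), (-9, 15, 9)
river cycle of g (length 6): (9, 9, -13), (-13, 17, 5), (5, 23, -1), (-1, 23, 5), (5, 17, -13), (-13, 9, 9)
cycles differ ⇒ inequivalent

no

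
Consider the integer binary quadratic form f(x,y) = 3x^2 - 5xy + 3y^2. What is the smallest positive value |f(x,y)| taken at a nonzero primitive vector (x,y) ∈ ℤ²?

translate: b→1 (≡-5 mod 6), so (3,-5,3)→(3,1,1)
flip: (3,1,1)→(1,-1,3)
translate: b→1 (≡-1 mod 2), so (1,-1,3)→(1,1,3)
reduced (well bottom): (1,1,3) with a≤c, −a<b≤a
well minimum = a = 1

1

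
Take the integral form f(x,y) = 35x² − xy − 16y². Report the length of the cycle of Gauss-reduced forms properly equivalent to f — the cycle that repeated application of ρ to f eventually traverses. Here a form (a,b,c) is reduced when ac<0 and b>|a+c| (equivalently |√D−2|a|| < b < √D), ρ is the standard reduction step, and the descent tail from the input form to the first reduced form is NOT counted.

D = 2241, ⌊√D⌋ = 47
descent: ρ → (-16,33,18)  [lands on river]
river: ρ → (18,39,-10)
river: ρ → (-10,41,14)
river: ρ → (14,43,-7)
river: ρ → (-7,41,20)
river: ρ → (20,39,-9)
river: ρ → (-9,33,32)
river: ρ → (32,31,-10)
river: ρ → (-10,29,35)
river: ρ → (35,41,-4)
river: ρ → (-4,47,2)
river: ρ → (2,45,-27)
river: ρ → (-27,9,20)
river: ρ → (20,31,-16)
ρ-cycle length = 14 (tail of 1 descent step not counted)

14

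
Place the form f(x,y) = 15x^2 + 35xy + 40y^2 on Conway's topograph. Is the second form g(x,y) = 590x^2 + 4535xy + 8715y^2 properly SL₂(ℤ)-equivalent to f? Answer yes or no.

D₁ = -1175, D₂ = -1175
f: translate: b→5 (≡35 mod 30), so (15,35,40)→(15,5,20)
f: reduced (well bottom): (15,5,20) with a≤c, −a<b≤a
g: translate: b→-185 (≡4535 mod 1180), so (590,4535,8715)→(590,-185,15)
g: flip: (590,-185,15)→(15,185,590)
g: translate: b→5 (≡185 mod 30), so (15,185,590)→(15,5,20)
g: reduced (well bottom): (15,5,20) with a≤c, −a<b≤a
reduced forms (15, 5, 20) vs (15, 5, 20) ⇒ equivalent

yes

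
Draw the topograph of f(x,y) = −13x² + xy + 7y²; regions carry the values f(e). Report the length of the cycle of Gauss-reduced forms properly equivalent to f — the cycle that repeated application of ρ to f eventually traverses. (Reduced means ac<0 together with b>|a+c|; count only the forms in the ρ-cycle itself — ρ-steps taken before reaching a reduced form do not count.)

D = 365, ⌊√D⌋ = 19
descent: ρ → (7,13,-7)  [lands on river]
river: ρ → (-7,15,5)
river: ρ → (5,15,-7)
river: ρ → (-7,13,7)
river: ρ → (7,15,-5)
river: ρ → (-5,15,7)
ρ-cycle length = 6 (tail of 1 descent step not counted)

6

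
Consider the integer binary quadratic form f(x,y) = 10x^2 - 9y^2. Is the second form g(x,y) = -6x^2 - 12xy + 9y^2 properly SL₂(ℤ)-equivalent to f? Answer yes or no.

D₁ = 360, D₂ = 360
river cycle of f (length 2): (-9, 18, 1), (1, 18, -9)
river cycle of g (length 6): (9, 12, -6), (-6, 12, 9), (9, 6, -9), (-9, 12, 6), (6, 12, -9), (-9, 6, 9)
cycles differ ⇒ inequivalent

no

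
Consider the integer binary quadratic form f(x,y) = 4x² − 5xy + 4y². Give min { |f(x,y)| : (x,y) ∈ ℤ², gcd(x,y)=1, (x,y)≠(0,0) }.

translate: b→3 (≡-5 mod 8), so (4,-5,4)→(4,3,3)
flip: (4,3,3)→(3,-3,4)
translate: b→3 (≡-3 mod 6), so (3,-3,4)→(3,3,4)
reduced (well bottom): (3,3,4) with a≤c, −a<b≤a
well minimum = a = 3

3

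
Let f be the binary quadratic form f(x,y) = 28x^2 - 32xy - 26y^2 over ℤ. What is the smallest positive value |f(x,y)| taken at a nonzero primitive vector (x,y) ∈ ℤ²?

descent: ρ → (-26,32,28)  [lands on river]
river: ρ → (28,24,-30)
river: ρ → (-30,36,22)
river: ρ → (22,52,-14)
river: ρ → (-14,60,6)
river: ρ → (6,60,-14)
river: ρ → (-14,52,22)
river: ρ → (22,36,-30)
river: ρ → (-30,24,28)
river: ρ → (28,32,-26)
river: ρ → (-26,20,34)
river: ρ → (34,48,-12)
river: ρ → (-12,48,34)
river: ρ → (34,20,-26)
closes: descent 1, river 14
min |a| on river = 6

6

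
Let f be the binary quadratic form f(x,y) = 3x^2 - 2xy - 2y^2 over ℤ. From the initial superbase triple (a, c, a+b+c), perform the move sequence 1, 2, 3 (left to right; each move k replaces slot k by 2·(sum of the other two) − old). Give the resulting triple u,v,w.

start (3,-2,-1) = (f(1,0),f(0,1),f(1,1))
replace slot 1: 2·((-2)+(-1)) − 3 = -9 → (-9,-2,-1)
replace slot 2: 2·((-9)+(-1)) − (-2) = -18 → (-9,-18,-1)
replace slot 3: 2·((-9)+(-18)) − (-1) = -53 → (-9,-18,-53)

-9,-18,-53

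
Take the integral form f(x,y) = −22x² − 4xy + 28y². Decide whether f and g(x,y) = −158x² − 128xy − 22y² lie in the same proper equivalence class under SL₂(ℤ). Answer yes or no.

D₁ = 2480, D₂ = 2480
river cycle of f (length 4): (-22, 40, 10), (10, 40, -22), (-22, 48, 2), (2, 48, -22)
river cycle of g (length 4): (-22, 40, 10), (10, 40, -22), (-22, 48, 2), (2, 48, -22)
cycles coincide ⇒ equivalent

yes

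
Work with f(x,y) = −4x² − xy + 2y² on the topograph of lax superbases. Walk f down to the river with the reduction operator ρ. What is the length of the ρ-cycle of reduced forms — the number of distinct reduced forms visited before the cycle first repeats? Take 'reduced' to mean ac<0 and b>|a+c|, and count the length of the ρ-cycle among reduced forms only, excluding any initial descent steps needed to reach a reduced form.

D = 33, ⌊√D⌋ = 5
descent: ρ → (2,5,-1)  [lands on river]
river: ρ → (-1,5,2)
river: ρ → (2,3,-3)
river: ρ → (-3,3,2)
ρ-cycle length = 4 (tail of 1 descent step not counted)

4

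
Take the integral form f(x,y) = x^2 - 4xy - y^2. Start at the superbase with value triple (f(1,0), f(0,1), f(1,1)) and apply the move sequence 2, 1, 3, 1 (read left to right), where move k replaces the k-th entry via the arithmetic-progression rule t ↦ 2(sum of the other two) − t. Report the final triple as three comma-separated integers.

start (1,-1,-4) = (f(1,0),f(0,1),f(1,1))
replace slot 2: 2·(1+(-4)) − (-1) = -5 → (1,-5,-4)
replace slot 1: 2·((-5)+(-4)) − 1 = -19 → (-19,-5,-4)
replace slot 3: 2·((-19)+(-5)) − (-4) = -44 → (-19,-5,-44)
replace slot 1: 2·((-5)+(-44)) − (-19) = -79 → (-79,-5,-44)

-79,-5,-44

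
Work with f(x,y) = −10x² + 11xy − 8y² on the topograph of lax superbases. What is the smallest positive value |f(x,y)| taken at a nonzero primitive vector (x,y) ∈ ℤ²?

translate: b→9 (≡-11 mod 20), so (10,-11,8)→(10,9,7)
flip: (10,9,7)→(7,-9,10)
translate: b→5 (≡-9 mod 14), so (7,-9,10)→(7,5,8)
reduced (well bottom): (7,5,8) with a≤c, −a<b≤a
well minimum |f| = |-7| = 7 (negative-definite)

7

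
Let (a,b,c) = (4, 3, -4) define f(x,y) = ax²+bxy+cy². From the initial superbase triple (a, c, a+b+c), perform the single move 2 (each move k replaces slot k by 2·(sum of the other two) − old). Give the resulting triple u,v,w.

start (4,-4,3) = (f(1,0),f(0,1),f(1,1))
replace slot 2: 2·(4+3) − (-4) = 18 → (4,18,3)

4,18,3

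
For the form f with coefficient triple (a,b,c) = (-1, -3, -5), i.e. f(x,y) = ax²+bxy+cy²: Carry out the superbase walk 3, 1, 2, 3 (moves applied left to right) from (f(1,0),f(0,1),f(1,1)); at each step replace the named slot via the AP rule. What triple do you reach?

start (-1,-5,-9) = (f(1,0),f(0,1),f(1,1))
replace slot 3: 2·((-1)+(-5)) − (-9) = -3 → (-1,-5,-3)
replace slot 1: 2·((-5)+(-3)) − (-1) = -15 → (-15,-5,-3)
replace slot 2: 2·((-15)+(-3)) − (-5) = -31 → (-15,-31,-3)
replace slot 3: 2·((-15)+(-31)) − (-3) = -89 → (-15,-31,-89)

-15,-31,-89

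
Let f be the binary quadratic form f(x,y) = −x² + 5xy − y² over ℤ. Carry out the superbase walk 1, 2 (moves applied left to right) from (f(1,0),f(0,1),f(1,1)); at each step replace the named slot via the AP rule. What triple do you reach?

start (-1,-1,3) = (f(1,0),f(0,1),f(1,1))
replace slot 1: 2·((-1)+3) − (-1) = 5 → (5,-1,3)
replace slot 2: 2·(5+3) − (-1) = 17 → (5,17,3)

5,17,3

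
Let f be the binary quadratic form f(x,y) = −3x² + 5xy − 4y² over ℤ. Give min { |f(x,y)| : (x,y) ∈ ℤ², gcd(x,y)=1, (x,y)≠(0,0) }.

translate: b→1 (≡-5 mod 6), so (3,-5,4)→(3,1,2)
flip: (3,1,2)→(2,-1,3)
reduced (well bottom): (2,-1,3) with a≤c, −a<b≤a
well minimum |f| = |-2| = 2 (negative-definite)

2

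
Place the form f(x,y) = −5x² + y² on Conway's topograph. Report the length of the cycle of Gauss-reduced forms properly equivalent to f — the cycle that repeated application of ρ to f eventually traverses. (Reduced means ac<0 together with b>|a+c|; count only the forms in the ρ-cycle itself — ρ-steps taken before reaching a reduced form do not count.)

D = 20, ⌊√D⌋ = 4
descent: ρ → (1,4,-1)  [lands on river]
river: ρ → (-1,4,1)
ρ-cycle length = 2 (tail of 1 descent step not counted)

2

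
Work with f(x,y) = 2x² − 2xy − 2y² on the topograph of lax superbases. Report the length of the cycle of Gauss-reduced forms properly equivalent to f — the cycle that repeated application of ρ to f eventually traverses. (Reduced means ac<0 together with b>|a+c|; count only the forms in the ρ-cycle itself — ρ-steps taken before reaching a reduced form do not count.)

D = 20, ⌊√D⌋ = 4
descent: ρ → (-2,2,2)  [lands on river]
river: ρ → (2,2,-2)
ρ-cycle length = 2 (tail of 1 descent step not counted)

2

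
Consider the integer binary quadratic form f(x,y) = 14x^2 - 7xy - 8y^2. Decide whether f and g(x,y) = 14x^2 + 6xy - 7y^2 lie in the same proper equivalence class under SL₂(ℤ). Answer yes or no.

D₁ = 497, D₂ = 428
discriminants differ ⇒ not SL₂(ℤ)-equivalent

no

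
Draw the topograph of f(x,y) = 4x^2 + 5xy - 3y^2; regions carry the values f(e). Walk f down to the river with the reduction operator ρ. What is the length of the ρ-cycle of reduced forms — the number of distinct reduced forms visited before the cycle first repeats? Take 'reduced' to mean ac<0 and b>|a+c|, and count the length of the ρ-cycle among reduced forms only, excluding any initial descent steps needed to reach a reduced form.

D = 73, ⌊√D⌋ = 8
river: ρ → (-3,7,2)
river: ρ → (2,5,-6)
river: ρ → (-6,7,1)
river: ρ → (1,7,-6)
river: ρ → (-6,5,2)
river: ρ → (2,7,-3)
river: ρ → (-3,5,4)
river: ρ → (4,3,-4)
river: ρ → (-4,5,3)
river: ρ → (3,7,-2)
river: ρ → (-2,5,6)
river: ρ → (6,7,-1)
river: ρ → (-1,7,6)
river: ρ → (6,5,-2)
river: ρ → (-2,7,3)
river: ρ → (3,5,-4)
river: ρ → (-4,3,4)
river: ρ → (4,5,-3)
ρ-cycle length = 18 (tail of 0 descent steps not counted)

18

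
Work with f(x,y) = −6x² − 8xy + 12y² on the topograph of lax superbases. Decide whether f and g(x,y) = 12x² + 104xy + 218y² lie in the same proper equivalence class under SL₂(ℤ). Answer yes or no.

D₁ = 352, D₂ = 352
river cycle of f (length 6): (12, 8, -6), (-6, 16, 4), (4, 16, -6), (-6, 8, 12), (12, 16, -2), (-2, 16, 12)
river cycle of g (length 6): (12, 8, -6), (-6, 16, 4), (4, 16, -6), (-6, 8, 12), (12, 16, -2), (-2, 16, 12)
cycles coincide ⇒ equivalent

yes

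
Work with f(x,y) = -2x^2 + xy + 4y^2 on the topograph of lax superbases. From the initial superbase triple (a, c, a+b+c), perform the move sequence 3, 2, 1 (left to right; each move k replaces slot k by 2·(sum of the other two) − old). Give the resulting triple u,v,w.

start (-2,4,3) = (f(1,0),f(0,1),f(1,1))
replace slot 3: 2·((-2)+4) − 3 = 1 → (-2,4,1)
replace slot 2: 2·((-2)+1) − 4 = -6 → (-2,-6,1)
replace slot 1: 2·((-6)+1) − (-2) = -8 → (-8,-6,1)

-8,-6,1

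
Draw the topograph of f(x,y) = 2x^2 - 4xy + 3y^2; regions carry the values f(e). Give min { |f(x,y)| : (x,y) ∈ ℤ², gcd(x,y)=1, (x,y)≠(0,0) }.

translate: b→0 (≡-4 mod 4), so (2,-4,3)→(2,0,1)
flip: (2,0,1)→(1,0,2)
reduced (well bottom): (1,0,2) with a≤c, −a<b≤a
well minimum = a = 1

1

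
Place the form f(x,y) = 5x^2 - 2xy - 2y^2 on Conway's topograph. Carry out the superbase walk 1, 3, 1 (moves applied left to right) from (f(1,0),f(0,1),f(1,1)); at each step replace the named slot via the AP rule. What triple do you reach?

start (5,-2,1) = (f(1,0),f(0,1),f(1,1))
replace slot 1: 2·((-2)+1) − 5 = -7 → (-7,-2,1)
replace slot 3: 2·((-7)+(-2)) − 1 = -19 → (-7,-2,-19)
replace slot 1: 2·((-2)+(-19)) − (-7) = -35 → (-35,-2,-19)

-35,-2,-19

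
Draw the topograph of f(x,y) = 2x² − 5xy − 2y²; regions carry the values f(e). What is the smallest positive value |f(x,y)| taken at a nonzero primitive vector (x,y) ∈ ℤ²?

descent: ρ → (-2,5,2)  [lands on river]
river: ρ → (2,3,-4)
river: ρ → (-4,5,1)
river: ρ → (1,5,-4)
river: ρ → (-4,3,2)
river: ρ → (2,5,-2)
river: ρ → (-2,3,4)
river: ρ → (4,5,-1)
river: ρ → (-1,5,4)
river: ρ → (4,3,-2)
closes: descent 1, river 10
min |a| on river = 1

1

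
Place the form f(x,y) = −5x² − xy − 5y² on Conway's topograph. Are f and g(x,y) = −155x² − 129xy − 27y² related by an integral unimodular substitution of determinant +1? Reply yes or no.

D₁ = -99, D₂ = -99
f is negative-definite; reduce −f:
−f: reduced (well bottom): (5,1,5) with a≤c, −a<b≤a
flip sign back: reduced form of f is (-5,-1,-5)
g is negative-definite; reduce −g:
−g: flip: (155,129,27)→(27,-129,155)
−g: translate: b→-21 (≡-129 mod 54), so (27,-129,155)→(27,-21,5)
−g: flip: (27,-21,5)→(5,21,27)
−g: translate: b→1 (≡21 mod 10), so (5,21,27)→(5,1,5)
−g: reduced (well bottom): (5,1,5) with a≤c, −a<b≤a
flip sign back: reduced form of g is (-5,-1,-5)
reduced forms (-5, -1, -5) vs (-5, -1, -5) ⇒ equivalent

yes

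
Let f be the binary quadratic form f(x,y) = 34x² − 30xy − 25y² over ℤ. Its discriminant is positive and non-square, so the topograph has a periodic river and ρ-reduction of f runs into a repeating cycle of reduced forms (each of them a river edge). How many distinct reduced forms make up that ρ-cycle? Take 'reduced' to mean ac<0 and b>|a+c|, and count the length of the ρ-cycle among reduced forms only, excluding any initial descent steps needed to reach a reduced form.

D = 4300, ⌊√D⌋ = 65
descent: ρ → (-25,30,34)  [lands on river]
river: ρ → (34,38,-21)
river: ρ → (-21,46,26)
river: ρ → (26,58,-9)
river: ρ → (-9,50,50)
river: ρ → (50,50,-9)
river: ρ → (-9,58,26)
river: ρ → (26,46,-21)
river: ρ → (-21,38,34)
river: ρ → (34,30,-25)
river: ρ → (-25,20,39)
river: ρ → (39,58,-6)
river: ρ → (-6,62,19)
river: ρ → (19,52,-21)
river: ρ → (-21,32,39)
river: ρ → (39,46,-14)
river: ρ → (-14,38,51)
river: ρ → (51,64,-1)
river: ρ → (-1,64,51)
river: ρ → (51,38,-14)
river: ρ → (-14,46,39)
river: ρ → (39,32,-21)
river: ρ → (-21,52,19)
river: ρ → (19,62,-6)
river: ρ → (-6,58,39)
river: ρ → (39,20,-25)
ρ-cycle length = 26 (tail of 1 descent step not counted)

26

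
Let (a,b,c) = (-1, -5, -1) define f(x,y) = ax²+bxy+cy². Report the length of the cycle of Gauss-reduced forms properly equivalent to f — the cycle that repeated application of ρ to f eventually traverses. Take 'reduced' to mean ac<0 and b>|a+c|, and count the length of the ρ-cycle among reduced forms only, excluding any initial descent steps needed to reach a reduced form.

D = 21, ⌊√D⌋ = 4
descent: ρ → (-1,3,3)  [lands on river]
river: ρ → (3,3,-1)
ρ-cycle length = 2 (tail of 1 descent step not counted)

2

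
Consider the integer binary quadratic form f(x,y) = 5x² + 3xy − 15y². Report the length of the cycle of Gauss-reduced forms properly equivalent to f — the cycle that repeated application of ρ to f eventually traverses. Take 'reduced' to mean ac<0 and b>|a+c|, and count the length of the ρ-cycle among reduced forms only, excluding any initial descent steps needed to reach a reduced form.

D = 309, ⌊√D⌋ = 17
descent: ρ → (-15,-3,5)
descent: ρ → (5,13,-7)  [lands on river]
river: ρ → (-7,15,3)
river: ρ → (3,15,-7)
river: ρ → (-7,13,5)
river: ρ → (5,17,-1)
river: ρ → (-1,17,5)
ρ-cycle length = 6 (tail of 2 descent steps not counted)

6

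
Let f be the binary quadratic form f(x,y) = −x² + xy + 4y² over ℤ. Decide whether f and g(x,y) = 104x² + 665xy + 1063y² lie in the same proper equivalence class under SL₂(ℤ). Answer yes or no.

D₁ = 17, D₂ = 17
river cycle of f (length 6): (-1, 3, 2), (2, 1, -2), (-2, 3, 1), (1, 3, -2), (-2, 1, 2), (2, 3, -1)
river cycle of g (length 6): (-1, 3, 2), (2, 1, -2), (-2, 3, 1), (1, 3, -2), (-2, 1, 2), (2, 3, -1)
cycles coincide ⇒ equivalent

yes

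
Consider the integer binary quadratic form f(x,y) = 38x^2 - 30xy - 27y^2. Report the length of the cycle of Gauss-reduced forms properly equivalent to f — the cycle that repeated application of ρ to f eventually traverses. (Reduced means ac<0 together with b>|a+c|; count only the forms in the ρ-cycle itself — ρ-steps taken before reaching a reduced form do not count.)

D = 5004, ⌊√D⌋ = 70
descent: ρ → (-27,30,38)  [lands on river]
river: ρ → (38,46,-19)
river: ρ → (-19,68,5)
river: ρ → (5,62,-58)
river: ρ → (-58,54,9)
river: ρ → (9,54,-58)
river: ρ → (-58,62,5)
river: ρ → (5,68,-19)
river: ρ → (-19,46,38)
river: ρ → (38,30,-27)
river: ρ → (-27,24,41)
river: ρ → (41,58,-10)
river: ρ → (-10,62,29)
river: ρ → (29,54,-18)
river: ρ → (-18,54,29)
river: ρ → (29,62,-10)
river: ρ → (-10,58,41)
river: ρ → (41,24,-27)
ρ-cycle length = 18 (tail of 1 descent step not counted)

18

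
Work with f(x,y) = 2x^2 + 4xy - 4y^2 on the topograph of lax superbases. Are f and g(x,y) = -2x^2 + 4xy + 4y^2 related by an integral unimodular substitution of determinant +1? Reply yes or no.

D₁ = 48, D₂ = 48
river cycle of f (length 2): (-4, 4, 2), (2, 4, -4)
river cycle of g (length 2): (4, 4, -2), (-2, 4, 4)
cycles differ ⇒ inequivalent

no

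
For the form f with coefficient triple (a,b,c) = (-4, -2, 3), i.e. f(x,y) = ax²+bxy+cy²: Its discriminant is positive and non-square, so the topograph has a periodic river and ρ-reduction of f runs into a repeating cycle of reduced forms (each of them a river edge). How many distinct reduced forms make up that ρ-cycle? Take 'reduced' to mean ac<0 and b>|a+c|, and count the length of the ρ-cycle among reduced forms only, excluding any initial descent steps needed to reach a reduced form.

D = 52, ⌊√D⌋ = 7
descent: ρ → (3,2,-4)  [lands on river]
river: ρ → (-4,6,1)
river: ρ → (1,6,-4)
river: ρ → (-4,2,3)
river: ρ → (3,4,-3)
river: ρ → (-3,2,4)
river: ρ → (4,6,-1)
river: ρ → (-1,6,4)
river: ρ → (4,2,-3)
river: ρ → (-3,4,3)
ρ-cycle length = 10 (tail of 1 descent step not counted)

10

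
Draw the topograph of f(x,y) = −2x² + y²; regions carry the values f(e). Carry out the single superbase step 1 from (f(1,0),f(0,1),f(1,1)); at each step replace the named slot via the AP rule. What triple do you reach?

start (-2,1,-1) = (f(1,0),f(0,1),f(1,1))
replace slot 1: 2·(1+(-1)) − (-2) = 2 → (2,1,-1)

2,1,-1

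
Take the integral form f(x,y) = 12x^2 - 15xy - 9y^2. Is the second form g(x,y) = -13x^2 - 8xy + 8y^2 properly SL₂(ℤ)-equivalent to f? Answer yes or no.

D₁ = 657, D₂ = 480
discriminants differ ⇒ not SL₂(ℤ)-equivalent

no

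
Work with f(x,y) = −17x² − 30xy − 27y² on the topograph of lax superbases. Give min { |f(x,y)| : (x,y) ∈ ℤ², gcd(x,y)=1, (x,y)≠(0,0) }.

translate: b→-4 (≡30 mod 34), so (17,30,27)→(17,-4,14)
flip: (17,-4,14)→(14,4,17)
reduced (well bottom): (14,4,17) with a≤c, −a<b≤a
well minimum |f| = |-14| = 14 (negative-definite)

14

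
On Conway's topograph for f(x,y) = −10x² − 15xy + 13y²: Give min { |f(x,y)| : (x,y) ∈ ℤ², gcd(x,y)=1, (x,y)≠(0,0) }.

descent: ρ → (13,15,-10)  [lands on river]
river: ρ → (-10,25,3)
river: ρ → (3,23,-18)
river: ρ → (-18,13,8)
river: ρ → (8,19,-12)
river: ρ → (-12,5,15)
river: ρ → (15,25,-2)
river: ρ → (-2,27,2)
river: ρ → (2,25,-15)
river: ρ → (-15,5,12)
river: ρ → (12,19,-8)
river: ρ → (-8,13,18)
river: ρ → (18,23,-3)
river: ρ → (-3,25,10)
river: ρ → (10,15,-13)
river: ρ → (-13,11,12)
river: ρ → (12,13,-12)
river: ρ → (-12,11,13)
closes: descent 1, river 18
min |a| on river = 2

2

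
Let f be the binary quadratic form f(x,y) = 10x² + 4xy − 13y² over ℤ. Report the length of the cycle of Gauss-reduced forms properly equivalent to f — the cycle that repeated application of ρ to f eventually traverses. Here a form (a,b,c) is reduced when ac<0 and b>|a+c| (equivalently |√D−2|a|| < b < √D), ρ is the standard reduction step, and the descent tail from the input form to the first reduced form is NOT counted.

D = 536, ⌊√D⌋ = 23
river: ρ → (-13,22,1)
river: ρ → (1,22,-13)
river: ρ → (-13,4,10)
river: ρ → (10,16,-7)
river: ρ → (-7,12,14)
river: ρ → (14,16,-5)
river: ρ → (-5,14,17)
river: ρ → (17,20,-2)
river: ρ → (-2,20,17)
river: ρ → (17,14,-5)
river: ρ → (-5,16,14)
river: ρ → (14,12,-7)
river: ρ → (-7,16,10)
river: ρ → (10,4,-13)
ρ-cycle length = 14 (tail of 0 descent steps not counted)

14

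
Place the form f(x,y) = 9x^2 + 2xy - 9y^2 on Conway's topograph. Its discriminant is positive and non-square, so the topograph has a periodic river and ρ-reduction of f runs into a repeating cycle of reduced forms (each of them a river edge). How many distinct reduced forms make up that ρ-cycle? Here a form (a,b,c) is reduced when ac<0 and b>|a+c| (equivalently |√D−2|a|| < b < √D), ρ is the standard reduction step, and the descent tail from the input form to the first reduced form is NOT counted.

D = 328, ⌊√D⌋ = 18
river: ρ → (-9,16,2)
river: ρ → (2,16,-9)
river: ρ → (-9,2,9)
river: ρ → (9,16,-2)
river: ρ → (-2,16,9)
river: ρ → (9,2,-9)
ρ-cycle length = 6 (tail of 0 descent steps not counted)

6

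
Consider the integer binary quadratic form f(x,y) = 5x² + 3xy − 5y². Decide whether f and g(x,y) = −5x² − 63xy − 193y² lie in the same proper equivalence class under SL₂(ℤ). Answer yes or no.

D₁ = 109, D₂ = 109
river cycle of f (length 14): (-5, 7, 3), (3, 5, -7), (-7, 9, 1), (1, 9, -7), (-7, 5, 3), (3, 7, -5), (-5, 3, 5), (5, 7, -3), (-3, 5, 7), (7, 9, -1), … (4 more)
river cycle of g (length 14): (-5, 7, 3), (3, 5, -7), (-7, 9, 1), (1, 9, -7), (-7, 5, 3), (3, 7, -5), (-5, 3, 5), (5, 7, -3), (-3, 5, 7), (7, 9, -1), … (4 more)
cycles coincide ⇒ equivalent

yes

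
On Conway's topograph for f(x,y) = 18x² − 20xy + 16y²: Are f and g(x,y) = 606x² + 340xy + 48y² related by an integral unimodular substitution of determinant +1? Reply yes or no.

D₁ = -752, D₂ = -752
f: translate: b→16 (≡-20 mod 36), so (18,-20,16)→(18,16,14)
f: flip: (18,16,14)→(14,-16,18)
f: translate: b→12 (≡-16 mod 28), so (14,-16,18)→(14,12,16)
f: reduced (well bottom): (14,12,16) with a≤c, −a<b≤a
g: flip: (606,340,48)→(48,-340,606)
g: translate: b→44 (≡-340 mod 96), so (48,-340,606)→(48,44,14)
g: flip: (48,44,14)→(14,-44,48)
g: translate: b→12 (≡-44 mod 28), so (14,-44,48)→(14,12,16)
g: reduced (well bottom): (14,12,16) with a≤c, −a<b≤a
reduced forms (14, 12, 16) vs (14, 12, 16) ⇒ equivalent

yes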